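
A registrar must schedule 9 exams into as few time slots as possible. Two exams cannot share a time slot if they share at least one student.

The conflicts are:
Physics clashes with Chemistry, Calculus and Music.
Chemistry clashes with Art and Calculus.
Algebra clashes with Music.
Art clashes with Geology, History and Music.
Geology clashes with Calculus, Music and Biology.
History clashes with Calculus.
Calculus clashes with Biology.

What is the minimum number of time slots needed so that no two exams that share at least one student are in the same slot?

3

Art, Geology, Music all conflict with each other, so at least 3 time slots are needed.
3 time slots suffice: Physics=3, Chemistry=2, Algebra=1, Art=1, Geology=3, History=2, Calculus=1, Music=2, Biology=2. Every pair that conflicts lands in different time slots.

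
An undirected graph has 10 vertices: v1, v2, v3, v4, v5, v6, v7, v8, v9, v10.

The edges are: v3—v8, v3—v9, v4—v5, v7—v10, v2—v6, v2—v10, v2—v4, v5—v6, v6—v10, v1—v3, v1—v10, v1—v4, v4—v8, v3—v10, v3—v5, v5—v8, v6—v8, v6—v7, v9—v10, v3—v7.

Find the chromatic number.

3

v3, v7, v10 are mutually adjacent, so at least 3 colors are needed.
One proper 3-coloring: v1=green, v2=green, v3=red, v4=red, v5=green, v6=red, v7=green, v8=blue, v9=green, v10=blue. Every edge joins two different colors.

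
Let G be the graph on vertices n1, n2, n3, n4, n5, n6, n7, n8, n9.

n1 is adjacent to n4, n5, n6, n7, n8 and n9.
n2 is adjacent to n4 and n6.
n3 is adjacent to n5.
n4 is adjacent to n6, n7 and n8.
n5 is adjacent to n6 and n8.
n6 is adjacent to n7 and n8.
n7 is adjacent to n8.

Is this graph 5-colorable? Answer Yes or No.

The chromatic number is 5. n1, n4, n6, n7, n8 are mutually adjacent (a clique of size 5), so at least 5 colors are needed.
5 colors suffice: color red → {n3, n6, n9}; color blue → {n1, n2}; color green → {n8}; color yellow → {n4, n5}; color purple → {n7}.
That is already a proper 5-coloring.

Yes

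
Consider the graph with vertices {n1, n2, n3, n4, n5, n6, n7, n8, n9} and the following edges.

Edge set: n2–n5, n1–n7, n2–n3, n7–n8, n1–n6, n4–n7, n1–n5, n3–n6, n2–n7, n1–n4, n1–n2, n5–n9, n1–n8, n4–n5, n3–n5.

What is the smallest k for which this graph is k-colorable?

n1, n4, n5 are mutually adjacent, so at least 3 colors are needed.
3 colors suffice: n1=1, n2=3, n3=1, n4=3, n5=2, n6=2, n7=2, n8=3, n9=1. Each edge has distinct colors on its endpoints.

3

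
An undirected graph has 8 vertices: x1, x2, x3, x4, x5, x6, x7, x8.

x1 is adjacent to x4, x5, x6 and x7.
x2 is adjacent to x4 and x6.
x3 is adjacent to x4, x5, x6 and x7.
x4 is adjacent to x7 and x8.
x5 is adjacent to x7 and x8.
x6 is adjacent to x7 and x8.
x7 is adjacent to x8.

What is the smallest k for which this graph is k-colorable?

x3, x5, x7 are mutually adjacent, so at least 3 colors are needed.
3 colors suffice: x1=3, x2=1, x3=3, x4=2, x5=2, x6=2, x7=1, x8=3. Every edge joins two different colors.

3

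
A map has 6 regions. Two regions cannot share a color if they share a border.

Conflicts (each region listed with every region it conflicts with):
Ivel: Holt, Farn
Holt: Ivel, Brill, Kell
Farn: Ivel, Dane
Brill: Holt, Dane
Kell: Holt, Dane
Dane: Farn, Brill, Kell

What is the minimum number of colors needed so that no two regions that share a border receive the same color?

The cycle Dane-Farn-Ivel-Holt-Kell-Dane has odd length 5, so it cannot be 2-colored; at least 3 colors are needed.
One proper 3-coloring: Ivel=2, Holt=1, Farn=3, Brill=2, Kell=2, Dane=1. Each listed conflict is separated.

3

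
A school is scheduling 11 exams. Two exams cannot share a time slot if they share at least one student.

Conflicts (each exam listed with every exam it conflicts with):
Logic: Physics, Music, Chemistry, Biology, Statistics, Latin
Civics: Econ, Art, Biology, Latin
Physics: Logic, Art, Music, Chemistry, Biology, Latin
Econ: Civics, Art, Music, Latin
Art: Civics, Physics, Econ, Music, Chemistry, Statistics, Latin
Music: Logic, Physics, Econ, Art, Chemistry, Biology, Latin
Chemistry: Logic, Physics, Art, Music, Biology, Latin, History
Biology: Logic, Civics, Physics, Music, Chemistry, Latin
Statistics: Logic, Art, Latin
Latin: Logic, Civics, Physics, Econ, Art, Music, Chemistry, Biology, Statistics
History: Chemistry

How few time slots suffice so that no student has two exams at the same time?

6

Logic, Physics, Music, Chemistry, Biology, Latin all conflict with each other, so at least 6 time slots are needed.
Using 6 time slots: Logic=6, Civics=3, Physics=5, Econ=4, Art=2, Music=3, Chemistry=4, Biology=2, Statistics=3, Latin=1, History=1. Every pair that conflicts lands in different time slots.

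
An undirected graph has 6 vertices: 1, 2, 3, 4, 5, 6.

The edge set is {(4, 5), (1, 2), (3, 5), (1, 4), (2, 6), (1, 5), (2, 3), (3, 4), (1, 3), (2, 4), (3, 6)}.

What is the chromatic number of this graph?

4

1, 2, 3, 4 are pairwise adjacent (a clique of size 4), so at least 4 colors are needed.
4 colors suffice: color a → {3}; color b → {4, 6}; color c → {2, 5}; color d → {1}. Each edge has distinct colors on its endpoints.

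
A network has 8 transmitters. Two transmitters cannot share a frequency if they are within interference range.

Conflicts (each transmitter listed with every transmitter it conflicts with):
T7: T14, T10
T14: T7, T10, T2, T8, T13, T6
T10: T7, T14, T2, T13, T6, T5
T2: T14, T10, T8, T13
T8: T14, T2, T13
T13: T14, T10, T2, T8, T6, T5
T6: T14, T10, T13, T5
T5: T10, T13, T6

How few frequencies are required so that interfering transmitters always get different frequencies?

4

T14, T2, T8, T13 all conflict with each other, so at least 4 frequencies are needed.
Using 4 frequencies: T7=1, T14=3, T10=2, T2=4, T8=2, T13=1, T6=4, T5=3. Each listed conflict is separated.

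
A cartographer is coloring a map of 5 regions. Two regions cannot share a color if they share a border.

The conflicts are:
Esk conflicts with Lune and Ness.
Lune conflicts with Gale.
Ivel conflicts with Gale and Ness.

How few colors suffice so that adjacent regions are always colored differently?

3

The cycle Ness-Esk-Lune-Gale-Ivel-Ness has odd length 5, so it cannot be 2-colored; at least 3 colors are needed.
3 colors suffice: color 1 → {Lune, Ness}; color 2 → {Esk, Gale}; color 3 → {Ivel}. Every pair that conflicts lands in different colors.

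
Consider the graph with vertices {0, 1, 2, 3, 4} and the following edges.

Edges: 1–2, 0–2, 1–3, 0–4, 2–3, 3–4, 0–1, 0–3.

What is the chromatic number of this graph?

0, 1, 2, 3 form a clique, so at least 4 colors are needed.
4 colors suffice: color red → {0}; color blue → {3}; color green → {2, 4}; color yellow → {1}. Every edge joins two different colors.

4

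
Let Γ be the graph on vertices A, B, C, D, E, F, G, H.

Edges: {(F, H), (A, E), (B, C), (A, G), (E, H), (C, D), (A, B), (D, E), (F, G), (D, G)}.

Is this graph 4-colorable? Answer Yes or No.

Yes

The chromatic number is 3. The cycle B-C-D-G-A-B has odd length 5, so it cannot be 2-colored; at least 3 colors are needed.
3 colors suffice: A=red, B=green, C=blue, D=red, E=blue, F=green, G=blue, H=red.
Since 4 ≥ 3, a proper 4-coloring certainly exists.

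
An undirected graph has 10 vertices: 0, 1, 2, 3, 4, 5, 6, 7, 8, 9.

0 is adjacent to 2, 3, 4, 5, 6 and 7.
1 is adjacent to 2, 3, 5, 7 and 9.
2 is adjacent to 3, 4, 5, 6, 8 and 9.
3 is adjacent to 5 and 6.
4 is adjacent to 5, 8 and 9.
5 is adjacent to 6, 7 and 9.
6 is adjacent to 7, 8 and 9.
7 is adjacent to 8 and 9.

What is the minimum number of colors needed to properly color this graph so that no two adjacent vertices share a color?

0, 2, 3, 5, 6 are pairwise adjacent (a clique of size 5), so at least 5 colors are needed.
One proper 5-coloring: 0=d, 1=c, 2=a, 3=e, 4=c, 5=b, 6=c, 7=a, 8=b, 9=d. Each edge has distinct colors on its endpoints.

5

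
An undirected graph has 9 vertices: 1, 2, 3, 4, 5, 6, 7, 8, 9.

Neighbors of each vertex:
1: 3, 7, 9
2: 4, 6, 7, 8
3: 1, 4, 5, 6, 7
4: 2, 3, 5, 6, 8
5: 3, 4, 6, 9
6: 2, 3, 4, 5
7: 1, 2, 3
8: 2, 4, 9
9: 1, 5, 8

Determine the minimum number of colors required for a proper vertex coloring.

4

3, 4, 5, 6 form a clique, so at least 4 colors are needed.
4 colors suffice: color a → {2, 3, 9}; color b → {1, 4}; color c → {6, 7, 8}; color d → {5}. No two adjacent vertices share a color.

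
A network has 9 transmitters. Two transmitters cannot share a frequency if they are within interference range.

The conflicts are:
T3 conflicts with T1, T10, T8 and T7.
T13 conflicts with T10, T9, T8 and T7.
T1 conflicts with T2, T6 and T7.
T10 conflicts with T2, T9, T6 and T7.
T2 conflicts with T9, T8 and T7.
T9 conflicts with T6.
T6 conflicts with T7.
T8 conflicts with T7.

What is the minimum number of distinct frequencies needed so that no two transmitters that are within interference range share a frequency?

3

T13, T10, T7 are mutually in conflict, so at least 3 frequencies are needed.
3 frequencies suffice: T3=3, T13=3, T1=2, T10=2, T2=3, T9=1, T6=3, T8=2, T7=1. Each listed conflict is separated.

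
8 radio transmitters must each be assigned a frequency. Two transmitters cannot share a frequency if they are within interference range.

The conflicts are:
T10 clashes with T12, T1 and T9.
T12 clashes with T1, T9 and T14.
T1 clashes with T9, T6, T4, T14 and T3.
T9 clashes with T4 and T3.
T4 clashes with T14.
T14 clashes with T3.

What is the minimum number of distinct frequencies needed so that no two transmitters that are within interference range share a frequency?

4

T10, T12, T1, T9 all conflict with each other, so at least 4 frequencies are needed.
4 frequencies suffice: frequency 1 → {T1}; frequency 2 → {T9, T6, T14}; frequency 3 → {T12, T4, T3}; frequency 4 → {T10}. No two conflicting transmitters share a frequency.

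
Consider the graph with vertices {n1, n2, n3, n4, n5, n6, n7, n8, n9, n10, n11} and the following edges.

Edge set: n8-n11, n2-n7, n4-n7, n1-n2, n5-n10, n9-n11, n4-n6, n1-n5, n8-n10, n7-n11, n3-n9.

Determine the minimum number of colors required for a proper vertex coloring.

The cycle n8-n11-n7-n2-n1-n5-n10-n8 has odd length 7, so it cannot be 2-colored; at least 3 colors are needed.
A valid assignment using 3 colors: n1=1, n2=2, n3=2, n4=2, n5=3, n6=1, n7=1, n8=1, n9=1, n10=2, n11=2. Every edge joins two different colors.

3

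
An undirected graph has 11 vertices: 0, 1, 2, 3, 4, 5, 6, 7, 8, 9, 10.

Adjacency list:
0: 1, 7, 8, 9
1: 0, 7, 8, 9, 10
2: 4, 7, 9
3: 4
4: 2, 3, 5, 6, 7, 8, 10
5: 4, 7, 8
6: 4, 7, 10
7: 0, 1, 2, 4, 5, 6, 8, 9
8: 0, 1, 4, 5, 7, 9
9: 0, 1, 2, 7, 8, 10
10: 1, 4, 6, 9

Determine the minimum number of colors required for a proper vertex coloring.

5

0, 1, 7, 8, 9 are mutually adjacent (a clique of size 5), so at least 5 colors are needed.
5 colors suffice: color a → {3, 7, 10}; color b → {4, 9}; color c → {2, 6, 8}; color d → {1, 5}; color e → {0}. No two adjacent vertices share a color.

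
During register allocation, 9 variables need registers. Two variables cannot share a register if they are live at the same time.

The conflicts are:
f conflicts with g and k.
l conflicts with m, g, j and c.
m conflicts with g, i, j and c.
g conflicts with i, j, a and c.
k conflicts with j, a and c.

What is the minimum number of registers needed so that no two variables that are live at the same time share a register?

4

l, m, g, j are mutually in conflict, so at least 4 registers are needed.
A valid assignment using 4 registers: f=2, l=4, m=2, g=1, k=1, i=3, j=3, a=2, c=3. Each listed conflict is separated.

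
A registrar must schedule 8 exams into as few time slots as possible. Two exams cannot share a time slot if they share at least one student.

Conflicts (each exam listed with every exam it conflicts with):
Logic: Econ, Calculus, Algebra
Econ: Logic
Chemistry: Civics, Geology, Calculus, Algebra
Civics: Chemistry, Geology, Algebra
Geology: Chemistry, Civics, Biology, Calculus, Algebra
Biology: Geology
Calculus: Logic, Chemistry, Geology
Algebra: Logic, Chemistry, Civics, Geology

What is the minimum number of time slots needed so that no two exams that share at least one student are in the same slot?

Chemistry, Civics, Geology, Algebra all conflict with each other, so at least 4 time slots are needed.
4 time slots suffice: time slot 1 → {Logic, Geology}; time slot 2 → {Econ, Chemistry, Biology}; time slot 3 → {Calculus, Algebra}; time slot 4 → {Civics}. Every pair that conflicts lands in different time slots.

4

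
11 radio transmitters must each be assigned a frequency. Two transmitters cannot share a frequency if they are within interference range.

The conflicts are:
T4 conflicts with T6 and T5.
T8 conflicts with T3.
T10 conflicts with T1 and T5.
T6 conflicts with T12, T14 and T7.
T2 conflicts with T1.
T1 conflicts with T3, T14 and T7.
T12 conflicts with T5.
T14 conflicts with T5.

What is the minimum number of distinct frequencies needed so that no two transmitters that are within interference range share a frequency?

2

T4 and T6 conflict, so at least 2 frequencies are needed.
2 frequencies suffice: frequency 1 → {T8, T6, T1, T5}; frequency 2 → {T4, T10, T2, T12, T3, T14, T7}. No two conflicting transmitters share a frequency.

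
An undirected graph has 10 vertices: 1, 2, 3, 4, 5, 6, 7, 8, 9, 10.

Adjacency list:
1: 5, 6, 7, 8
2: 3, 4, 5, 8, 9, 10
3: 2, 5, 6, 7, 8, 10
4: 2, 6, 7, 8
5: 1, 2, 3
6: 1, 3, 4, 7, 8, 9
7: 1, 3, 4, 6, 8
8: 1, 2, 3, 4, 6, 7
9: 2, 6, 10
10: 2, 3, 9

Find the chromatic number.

4

3, 6, 7, 8 form a clique, so at least 4 colors are needed.
4 colors suffice: color red → {2, 6}; color blue → {1, 3, 4, 9}; color green → {5, 8, 10}; color yellow → {7}. Every edge joins two different colors.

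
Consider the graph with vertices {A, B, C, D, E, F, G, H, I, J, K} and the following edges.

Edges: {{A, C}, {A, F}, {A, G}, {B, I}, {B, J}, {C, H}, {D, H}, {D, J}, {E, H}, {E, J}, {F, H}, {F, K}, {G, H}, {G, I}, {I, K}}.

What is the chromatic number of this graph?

The cycle K-I-G-H-F-K has odd length 5, so it cannot be 2-colored; at least 3 colors are needed.
3 colors suffice: color 1 → {A, H, I, J}; color 2 → {B, C, D, E, F, G}; color 3 → {K}. No two adjacent vertices share a color.

3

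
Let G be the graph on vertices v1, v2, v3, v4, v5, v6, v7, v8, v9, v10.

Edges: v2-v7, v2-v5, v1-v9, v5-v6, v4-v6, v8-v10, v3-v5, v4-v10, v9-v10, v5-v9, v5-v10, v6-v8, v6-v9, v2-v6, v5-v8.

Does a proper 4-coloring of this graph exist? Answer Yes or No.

The chromatic number is 3. v5, v9, v10 are mutually adjacent, so at least 3 colors are needed.
3 colors suffice: color 1 → {v1, v4, v5, v7}; color 2 → {v3, v6, v10}; color 3 → {v2, v8, v9}.
Since 4 ≥ 3, a proper 4-coloring certainly exists.

Yes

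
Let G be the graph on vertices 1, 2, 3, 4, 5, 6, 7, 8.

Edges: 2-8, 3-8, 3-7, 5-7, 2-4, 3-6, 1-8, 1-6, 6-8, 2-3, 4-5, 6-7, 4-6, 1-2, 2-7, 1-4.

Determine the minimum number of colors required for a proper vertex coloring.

1, 2, 8 are pairwise adjacent, so at least 3 colors are needed.
3 colors suffice: 1=c, 2=a, 3=c, 4=b, 5=a, 6=a, 7=b, 8=b. Each edge has distinct colors on its endpoints.

3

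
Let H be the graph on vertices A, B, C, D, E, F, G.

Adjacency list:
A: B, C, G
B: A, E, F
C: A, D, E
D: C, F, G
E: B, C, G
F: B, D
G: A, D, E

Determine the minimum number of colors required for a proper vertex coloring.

The cycle D-C-E-B-F-D has odd length 5, so it cannot be 2-colored; at least 3 colors are needed.
3 colors suffice: A=1, B=2, C=2, D=1, E=1, F=3, G=2. No two adjacent vertices share a color.

3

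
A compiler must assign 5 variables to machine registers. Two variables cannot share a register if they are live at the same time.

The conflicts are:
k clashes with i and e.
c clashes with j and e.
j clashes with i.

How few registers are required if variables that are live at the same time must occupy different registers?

3

The cycle e-c-j-i-k-e has odd length 5, so it cannot be 2-colored; at least 3 registers are needed.
3 registers suffice: register 1 → {k, j}; register 2 → {c, i}; register 3 → {e}. No two conflicting variables share a register.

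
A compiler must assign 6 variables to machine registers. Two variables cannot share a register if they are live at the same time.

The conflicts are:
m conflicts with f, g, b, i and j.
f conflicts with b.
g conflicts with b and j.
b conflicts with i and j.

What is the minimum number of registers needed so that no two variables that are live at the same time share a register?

4

m, g, b, j are mutually in conflict, so at least 4 registers are needed.
4 registers suffice: register 1 → {b}; register 2 → {m}; register 3 → {f, i, j}; register 4 → {g}. No two conflicting variables share a register.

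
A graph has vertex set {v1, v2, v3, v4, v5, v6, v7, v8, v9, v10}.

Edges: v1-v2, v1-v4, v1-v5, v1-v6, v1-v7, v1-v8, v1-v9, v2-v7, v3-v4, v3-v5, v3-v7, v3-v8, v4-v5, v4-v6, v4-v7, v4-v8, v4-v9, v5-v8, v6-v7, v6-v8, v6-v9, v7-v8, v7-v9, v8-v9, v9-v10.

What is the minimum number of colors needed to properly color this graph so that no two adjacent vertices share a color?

6

v1, v4, v6, v7, v8, v9 are pairwise adjacent (a clique of size 6), so at least 6 colors are needed.
A valid assignment using 6 colors: v1=4, v2=1, v3=4, v4=3, v5=2, v6=6, v7=2, v8=1, v9=5, v10=1. Every edge joins two different colors.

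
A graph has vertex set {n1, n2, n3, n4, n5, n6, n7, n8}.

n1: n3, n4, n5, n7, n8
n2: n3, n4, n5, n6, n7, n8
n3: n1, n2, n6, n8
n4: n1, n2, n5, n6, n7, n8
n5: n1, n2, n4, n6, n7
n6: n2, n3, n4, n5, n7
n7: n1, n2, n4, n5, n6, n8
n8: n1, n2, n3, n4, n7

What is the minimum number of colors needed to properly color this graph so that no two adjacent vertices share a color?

n2, n4, n5, n6, n7 are pairwise adjacent (a clique of size 5), so at least 5 colors are needed.
5 colors suffice: n1=3, n2=3, n3=1, n4=2, n5=4, n6=5, n7=1, n8=4. Every edge joins two different colors.

5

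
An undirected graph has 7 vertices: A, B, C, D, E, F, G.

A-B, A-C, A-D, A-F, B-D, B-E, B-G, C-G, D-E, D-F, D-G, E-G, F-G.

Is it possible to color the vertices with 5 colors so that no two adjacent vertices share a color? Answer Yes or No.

The chromatic number is 4. B, D, E, G are mutually adjacent (a clique of size 4), so at least 4 colors are needed.
4 colors suffice: A=1, B=3, C=2, D=2, E=4, F=3, G=1.
Since 5 ≥ 4, a proper 5-coloring certainly exists.

Yes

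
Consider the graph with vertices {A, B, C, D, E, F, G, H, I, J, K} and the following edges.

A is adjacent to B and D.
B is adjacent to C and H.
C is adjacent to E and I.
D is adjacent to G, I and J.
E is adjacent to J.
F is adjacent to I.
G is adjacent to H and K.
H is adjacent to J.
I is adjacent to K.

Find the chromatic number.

3

The cycle B-H-J-E-C-B has odd length 5, so it cannot be 2-colored; at least 3 colors are needed.
3 colors suffice: color 1 → {B, G, I, J}; color 2 → {C, D, F, H, K}; color 3 → {A, E}. No two adjacent vertices share a color.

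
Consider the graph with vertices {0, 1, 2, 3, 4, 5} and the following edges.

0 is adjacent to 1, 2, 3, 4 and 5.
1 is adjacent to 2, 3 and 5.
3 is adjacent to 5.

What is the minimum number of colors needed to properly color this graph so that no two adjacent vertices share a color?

0, 1, 3, 5 are mutually adjacent (a clique of size 4), so at least 4 colors are needed.
4 colors suffice: 0=a, 1=b, 2=c, 3=c, 4=b, 5=d. Every edge joins two different colors.

4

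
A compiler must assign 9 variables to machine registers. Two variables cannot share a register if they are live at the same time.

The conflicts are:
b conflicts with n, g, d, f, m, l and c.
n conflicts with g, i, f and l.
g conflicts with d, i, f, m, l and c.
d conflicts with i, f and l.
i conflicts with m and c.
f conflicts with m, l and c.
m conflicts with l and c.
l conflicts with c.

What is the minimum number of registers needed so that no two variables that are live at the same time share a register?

b, g, f, m, l, c are mutually in conflict, so at least 6 registers are needed.
6 registers suffice: register 1 → {g}; register 2 → {b, i}; register 3 → {l}; register 4 → {f}; register 5 → {n, d, m}; register 6 → {c}. Each listed conflict is separated.

6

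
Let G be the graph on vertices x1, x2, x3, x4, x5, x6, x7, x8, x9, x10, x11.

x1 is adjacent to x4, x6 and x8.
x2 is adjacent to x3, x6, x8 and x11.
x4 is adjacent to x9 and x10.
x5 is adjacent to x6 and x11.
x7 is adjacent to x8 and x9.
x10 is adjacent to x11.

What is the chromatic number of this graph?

The cycle x8-x7-x9-x4-x1-x8 has odd length 5, so it cannot be 2-colored; at least 3 colors are needed.
3 colors suffice: color 1 → {x1, x2, x5, x9, x10}; color 2 → {x3, x4, x6, x8, x11}; color 3 → {x7}. Every edge joins two different colors.

3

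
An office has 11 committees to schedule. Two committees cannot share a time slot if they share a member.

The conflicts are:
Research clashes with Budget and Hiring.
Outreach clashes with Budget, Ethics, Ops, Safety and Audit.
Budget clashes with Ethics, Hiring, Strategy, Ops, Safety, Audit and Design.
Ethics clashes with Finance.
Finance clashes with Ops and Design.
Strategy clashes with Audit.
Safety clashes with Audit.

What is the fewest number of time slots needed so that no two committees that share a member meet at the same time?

4

Outreach, Budget, Safety, Audit are mutually in conflict, so at least 4 time slots are needed.
4 time slots suffice: time slot 1 → {Budget, Finance}; time slot 2 → {Research, Outreach, Strategy, Design}; time slot 3 → {Ethics, Hiring, Ops, Audit}; time slot 4 → {Safety}. Each listed conflict is separated.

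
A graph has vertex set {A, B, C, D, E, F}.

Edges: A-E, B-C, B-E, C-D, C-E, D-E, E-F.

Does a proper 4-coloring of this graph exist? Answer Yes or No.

The chromatic number is 3. C, D, E are mutually adjacent, so at least 3 colors are needed.
A valid assignment using 3 colors: A=2, B=3, C=2, D=3, E=1, F=2.
Since 4 ≥ 3, a proper 4-coloring certainly exists.

Yes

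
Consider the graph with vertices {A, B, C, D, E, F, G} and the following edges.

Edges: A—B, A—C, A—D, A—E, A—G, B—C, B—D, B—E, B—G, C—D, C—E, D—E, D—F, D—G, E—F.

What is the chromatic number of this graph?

5

A, B, C, D, E form a clique, so at least 5 colors are needed.
A valid assignment using 5 colors: A=3, B=2, C=5, D=1, E=4, F=2, G=4. No two adjacent vertices share a color.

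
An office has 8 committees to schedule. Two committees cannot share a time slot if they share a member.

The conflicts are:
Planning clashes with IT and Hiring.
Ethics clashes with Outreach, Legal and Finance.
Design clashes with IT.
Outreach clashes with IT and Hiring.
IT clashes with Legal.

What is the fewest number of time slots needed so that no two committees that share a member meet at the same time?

2

Planning and Hiring conflict, so at least 2 time slots are needed.
2 time slots suffice: time slot 1 → {Ethics, IT, Hiring}; time slot 2 → {Planning, Design, Outreach, Legal, Finance}. Every pair that conflicts lands in different time slots.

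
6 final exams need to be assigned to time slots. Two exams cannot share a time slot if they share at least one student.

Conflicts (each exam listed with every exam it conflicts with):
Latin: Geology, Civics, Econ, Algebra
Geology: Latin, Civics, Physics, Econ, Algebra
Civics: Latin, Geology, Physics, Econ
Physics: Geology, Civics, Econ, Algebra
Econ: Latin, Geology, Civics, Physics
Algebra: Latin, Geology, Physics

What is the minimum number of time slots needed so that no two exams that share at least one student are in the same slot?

4

Geology, Civics, Physics, Econ all conflict with each other, so at least 4 time slots are needed.
4 time slots suffice: time slot 1 → {Geology}; time slot 2 → {Latin, Physics}; time slot 3 → {Civics, Algebra}; time slot 4 → {Econ}. No two conflicting exams share a time slot.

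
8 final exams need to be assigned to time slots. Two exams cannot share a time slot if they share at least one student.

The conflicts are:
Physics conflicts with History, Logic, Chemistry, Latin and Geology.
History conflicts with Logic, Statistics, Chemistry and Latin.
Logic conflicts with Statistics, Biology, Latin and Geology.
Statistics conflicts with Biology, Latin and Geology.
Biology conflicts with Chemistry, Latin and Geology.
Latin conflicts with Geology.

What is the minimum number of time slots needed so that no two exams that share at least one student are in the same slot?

Logic, Statistics, Biology, Latin, Geology pairwise conflict, so at least 5 time slots are needed.
5 time slots suffice: time slot 1 → {Logic, Chemistry}; time slot 2 → {Latin}; time slot 3 → {History, Biology}; time slot 4 → {Physics, Statistics}; time slot 5 → {Geology}. No two conflicting exams share a time slot.

5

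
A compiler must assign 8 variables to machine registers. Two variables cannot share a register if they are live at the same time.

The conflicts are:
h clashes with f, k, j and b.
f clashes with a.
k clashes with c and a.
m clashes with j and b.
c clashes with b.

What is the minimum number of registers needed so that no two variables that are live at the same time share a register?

2

f and a conflict, so at least 2 registers are needed.
2 registers suffice: register 1 → {h, m, c, a}; register 2 → {f, k, j, b}. Every pair that conflicts lands in different registers.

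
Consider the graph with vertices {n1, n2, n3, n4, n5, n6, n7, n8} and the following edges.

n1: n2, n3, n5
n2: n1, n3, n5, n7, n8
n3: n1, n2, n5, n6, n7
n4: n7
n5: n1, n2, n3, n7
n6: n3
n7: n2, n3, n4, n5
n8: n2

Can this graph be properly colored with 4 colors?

Yes

The chromatic number is 4. n2, n3, n5, n7 form a clique, so at least 4 colors are needed.
A valid assignment using 4 colors: n1=3, n2=2, n3=1, n4=1, n5=4, n6=2, n7=3, n8=1.
That is already a proper 4-coloring.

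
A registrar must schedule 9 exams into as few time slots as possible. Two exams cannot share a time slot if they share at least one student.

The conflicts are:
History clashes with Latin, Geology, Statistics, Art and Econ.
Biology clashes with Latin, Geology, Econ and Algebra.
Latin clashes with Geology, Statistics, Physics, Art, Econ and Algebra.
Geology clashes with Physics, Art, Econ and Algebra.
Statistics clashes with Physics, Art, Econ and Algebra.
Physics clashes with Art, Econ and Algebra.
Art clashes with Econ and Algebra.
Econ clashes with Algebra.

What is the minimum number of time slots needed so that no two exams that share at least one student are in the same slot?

6

Latin, Geology, Physics, Art, Econ, Algebra all conflict with each other, so at least 6 time slots are needed.
6 time slots suffice: History=4, Biology=3, Latin=2, Geology=5, Statistics=5, Physics=6, Art=3, Econ=1, Algebra=4. Every pair that conflicts lands in different time slots.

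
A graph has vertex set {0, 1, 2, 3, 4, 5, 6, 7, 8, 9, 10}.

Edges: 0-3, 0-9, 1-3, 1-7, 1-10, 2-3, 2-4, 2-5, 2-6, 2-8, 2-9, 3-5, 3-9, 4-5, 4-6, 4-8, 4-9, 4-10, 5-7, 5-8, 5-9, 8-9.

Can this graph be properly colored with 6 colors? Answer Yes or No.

Yes

The chromatic number is 5. 2, 4, 5, 8, 9 are pairwise adjacent (a clique of size 5), so at least 5 colors are needed.
5 colors suffice: color red → {1, 6, 9}; color blue → {0, 5, 10}; color green → {2, 7}; color yellow → {3, 4}; color purple → {8}.
Since 6 ≥ 5, a proper 6-coloring certainly exists.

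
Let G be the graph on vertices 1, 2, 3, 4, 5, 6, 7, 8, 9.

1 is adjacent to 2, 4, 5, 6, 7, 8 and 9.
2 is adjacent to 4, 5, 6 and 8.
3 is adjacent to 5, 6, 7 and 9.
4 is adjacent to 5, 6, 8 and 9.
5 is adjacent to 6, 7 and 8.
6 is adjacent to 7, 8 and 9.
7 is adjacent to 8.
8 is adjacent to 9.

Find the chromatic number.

6

1, 2, 4, 5, 6, 8 are pairwise adjacent (a clique of size 6), so at least 6 colors are needed.
6 colors suffice: color a → {6}; color b → {1, 3}; color c → {5, 9}; color d → {8}; color e → {4, 7}; color f → {2}. No two adjacent vertices share a color.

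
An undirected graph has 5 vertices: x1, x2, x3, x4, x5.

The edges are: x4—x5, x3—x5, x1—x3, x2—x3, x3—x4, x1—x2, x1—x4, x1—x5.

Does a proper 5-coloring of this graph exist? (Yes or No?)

Yes

The chromatic number is 4. x1, x3, x4, x5 are mutually adjacent (a clique of size 4), so at least 4 colors are needed.
One proper 4-coloring: x1=2, x2=3, x3=1, x4=4, x5=3.
Since 5 ≥ 4, a proper 5-coloring certainly exists.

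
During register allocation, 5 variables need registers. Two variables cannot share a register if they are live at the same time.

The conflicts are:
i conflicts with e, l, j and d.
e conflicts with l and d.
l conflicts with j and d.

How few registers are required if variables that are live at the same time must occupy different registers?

i, e, l, d all conflict with each other, so at least 4 registers are needed.
A valid assignment using 4 registers: i=2, e=4, l=1, j=3, d=3. Every pair that conflicts lands in different registers.

4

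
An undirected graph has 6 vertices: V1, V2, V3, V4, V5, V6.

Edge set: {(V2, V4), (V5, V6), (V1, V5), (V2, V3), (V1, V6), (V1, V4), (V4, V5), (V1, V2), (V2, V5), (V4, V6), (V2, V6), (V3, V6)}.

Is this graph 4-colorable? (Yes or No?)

No

V1, V2, V4, V5, V6 are pairwise adjacent (a clique of size 5), so at least 5 colors are needed.
So 4 colors are not enough.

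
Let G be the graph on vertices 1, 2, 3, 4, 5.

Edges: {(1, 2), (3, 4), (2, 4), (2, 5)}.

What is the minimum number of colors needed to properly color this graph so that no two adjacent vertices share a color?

2

2 and 4 are adjacent, so at least 2 colors are needed.
2 colors suffice: color red → {2, 3}; color blue → {1, 4, 5}. Each edge has distinct colors on its endpoints.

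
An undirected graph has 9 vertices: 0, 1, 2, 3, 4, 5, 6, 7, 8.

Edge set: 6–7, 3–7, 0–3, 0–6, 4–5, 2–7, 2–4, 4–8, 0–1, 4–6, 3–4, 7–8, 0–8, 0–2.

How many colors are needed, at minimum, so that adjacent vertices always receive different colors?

3 and 4 are adjacent, so at least 2 colors are needed.
2 colors suffice: color a → {0, 4, 7}; color b → {1, 2, 3, 5, 6, 8}. No two adjacent vertices share a color.

2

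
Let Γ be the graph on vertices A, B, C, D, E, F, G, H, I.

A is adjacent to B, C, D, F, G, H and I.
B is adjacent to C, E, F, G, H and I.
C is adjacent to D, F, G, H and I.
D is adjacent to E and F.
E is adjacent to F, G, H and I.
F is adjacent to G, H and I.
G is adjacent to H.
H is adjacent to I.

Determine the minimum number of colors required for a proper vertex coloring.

A, B, C, F, H, I are mutually adjacent (a clique of size 6), so at least 6 colors are needed.
One proper 6-coloring: A=4, B=2, C=5, D=2, E=4, F=1, G=6, H=3, I=6. Each edge has distinct colors on its endpoints.

6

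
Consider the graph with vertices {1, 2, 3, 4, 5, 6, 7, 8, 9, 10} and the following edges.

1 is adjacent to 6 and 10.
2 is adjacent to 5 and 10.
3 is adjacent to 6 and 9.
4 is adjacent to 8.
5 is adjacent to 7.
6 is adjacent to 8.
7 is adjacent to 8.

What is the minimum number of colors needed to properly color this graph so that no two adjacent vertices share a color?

The cycle 8-7-5-2-10-1-6-8 has odd length 7, so it cannot be 2-colored; at least 3 colors are needed.
3 colors suffice: color a → {1, 2, 3, 8}; color b → {4, 5, 6, 9, 10}; color c → {7}. Each edge has distinct colors on its endpoints.

3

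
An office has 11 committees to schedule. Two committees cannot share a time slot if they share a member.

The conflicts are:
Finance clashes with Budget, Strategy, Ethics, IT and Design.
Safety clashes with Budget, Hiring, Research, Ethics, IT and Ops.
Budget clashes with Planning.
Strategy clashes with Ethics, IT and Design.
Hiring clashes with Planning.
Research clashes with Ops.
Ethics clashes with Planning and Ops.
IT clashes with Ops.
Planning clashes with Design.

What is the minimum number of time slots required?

3

Finance, Strategy, Design are mutually in conflict, so at least 3 time slots are needed.
Using 3 time slots: Finance=1, Safety=1, Budget=2, Strategy=3, Hiring=2, Research=2, Ethics=2, IT=2, Planning=1, Design=2, Ops=3. Every pair that conflicts lands in different time slots.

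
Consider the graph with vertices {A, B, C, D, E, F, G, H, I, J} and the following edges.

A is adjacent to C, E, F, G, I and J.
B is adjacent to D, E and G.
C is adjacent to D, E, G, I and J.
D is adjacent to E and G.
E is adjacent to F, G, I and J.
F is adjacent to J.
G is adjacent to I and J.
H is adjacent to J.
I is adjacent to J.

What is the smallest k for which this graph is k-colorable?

6

A, C, E, G, I, J form a clique, so at least 6 colors are needed.
6 colors suffice: color 1 → {E, H}; color 2 → {F, G}; color 3 → {D, J}; color 4 → {B, C}; color 5 → {A}; color 6 → {I}. Every edge joins two different colors.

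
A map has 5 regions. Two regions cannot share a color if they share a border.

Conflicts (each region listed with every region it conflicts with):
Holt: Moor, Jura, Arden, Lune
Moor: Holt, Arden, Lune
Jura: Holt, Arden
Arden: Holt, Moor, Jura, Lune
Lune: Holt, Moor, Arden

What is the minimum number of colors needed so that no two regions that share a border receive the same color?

4

Holt, Moor, Arden, Lune all conflict with each other, so at least 4 colors are needed.
4 colors suffice: color 1 → {Arden}; color 2 → {Holt}; color 3 → {Moor, Jura}; color 4 → {Lune}. Each listed conflict is separated.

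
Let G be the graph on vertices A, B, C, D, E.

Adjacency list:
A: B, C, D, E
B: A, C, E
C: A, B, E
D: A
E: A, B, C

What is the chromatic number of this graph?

4

A, B, C, E are mutually adjacent (a clique of size 4), so at least 4 colors are needed.
4 colors suffice: color 1 → {A}; color 2 → {B, D}; color 3 → {E}; color 4 → {C}. Each edge has distinct colors on its endpoints.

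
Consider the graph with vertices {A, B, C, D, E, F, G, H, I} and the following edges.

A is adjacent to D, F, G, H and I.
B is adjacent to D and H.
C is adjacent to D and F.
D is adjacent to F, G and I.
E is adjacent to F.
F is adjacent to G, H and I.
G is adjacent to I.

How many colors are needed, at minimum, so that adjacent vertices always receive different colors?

A, D, F, G, I are mutually adjacent (a clique of size 5), so at least 5 colors are needed.
5 colors suffice: color red → {B, F}; color blue → {D, E, H}; color green → {A, C}; color yellow → {I}; color purple → {G}. No two adjacent vertices share a color.

5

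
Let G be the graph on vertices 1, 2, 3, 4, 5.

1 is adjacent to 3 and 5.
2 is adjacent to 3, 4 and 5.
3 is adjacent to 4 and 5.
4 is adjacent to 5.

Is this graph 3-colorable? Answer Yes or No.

No

2, 3, 4, 5 form a clique, so at least 4 colors are needed.
So 3 colors are not enough.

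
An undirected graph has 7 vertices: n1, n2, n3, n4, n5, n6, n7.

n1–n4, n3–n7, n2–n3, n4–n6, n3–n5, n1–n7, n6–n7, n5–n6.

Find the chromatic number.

2

n3 and n7 are adjacent, so at least 2 colors are needed.
A valid assignment using 2 colors: n1=red, n2=blue, n3=red, n4=blue, n5=blue, n6=red, n7=blue. No two adjacent vertices share a color.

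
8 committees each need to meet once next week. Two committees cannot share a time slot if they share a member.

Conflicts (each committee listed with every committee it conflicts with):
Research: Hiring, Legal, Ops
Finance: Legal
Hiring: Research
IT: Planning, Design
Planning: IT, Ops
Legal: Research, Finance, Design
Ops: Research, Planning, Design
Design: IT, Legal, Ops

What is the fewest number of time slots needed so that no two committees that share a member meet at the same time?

Research and Ops conflict, so at least 2 time slots are needed.
Using 2 time slots: Research=2, Finance=2, Hiring=1, IT=1, Planning=2, Legal=1, Ops=1, Design=2. Each listed conflict is separated.

2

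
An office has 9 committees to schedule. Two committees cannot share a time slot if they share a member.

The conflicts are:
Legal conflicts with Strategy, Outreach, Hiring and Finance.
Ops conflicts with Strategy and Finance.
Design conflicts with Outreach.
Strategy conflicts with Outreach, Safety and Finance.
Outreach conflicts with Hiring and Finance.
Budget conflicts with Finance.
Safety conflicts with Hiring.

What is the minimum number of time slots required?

4

Legal, Strategy, Outreach, Finance all conflict with each other, so at least 4 time slots are needed.
4 time slots suffice: Legal=4, Ops=2, Design=1, Strategy=1, Outreach=2, Budget=1, Safety=2, Hiring=1, Finance=3. No two conflicting committees share a time slot.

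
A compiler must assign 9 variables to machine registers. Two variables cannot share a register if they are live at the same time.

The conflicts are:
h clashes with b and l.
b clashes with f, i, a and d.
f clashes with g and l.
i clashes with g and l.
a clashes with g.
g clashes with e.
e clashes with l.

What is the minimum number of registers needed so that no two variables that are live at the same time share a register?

f and l conflict, so at least 2 registers are needed.
Using 2 registers: h=2, b=1, f=2, i=2, a=2, d=2, g=1, e=2, l=1. No two conflicting variables share a register.

2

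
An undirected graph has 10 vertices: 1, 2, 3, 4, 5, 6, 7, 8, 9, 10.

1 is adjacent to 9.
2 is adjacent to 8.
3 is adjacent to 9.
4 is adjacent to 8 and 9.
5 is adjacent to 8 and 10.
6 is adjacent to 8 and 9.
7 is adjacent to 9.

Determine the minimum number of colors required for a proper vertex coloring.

2

2 and 8 are adjacent, so at least 2 colors are needed.
2 colors suffice: 1=blue, 2=blue, 3=blue, 4=blue, 5=blue, 6=blue, 7=blue, 8=red, 9=red, 10=red. Each edge has distinct colors on its endpoints.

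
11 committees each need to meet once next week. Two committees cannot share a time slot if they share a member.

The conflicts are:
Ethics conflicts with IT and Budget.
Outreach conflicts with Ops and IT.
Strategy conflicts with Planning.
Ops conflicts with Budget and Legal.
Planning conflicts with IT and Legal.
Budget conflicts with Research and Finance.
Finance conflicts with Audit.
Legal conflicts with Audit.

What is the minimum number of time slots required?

3

The cycle Legal-Planning-IT-Outreach-Ops-Legal has odd length 5, so it cannot be 2-colored; at least 3 time slots are needed.
3 time slots suffice: time slot 1 → {Strategy, IT, Budget, Legal}; time slot 2 → {Ethics, Ops, Planning, Research, Finance}; time slot 3 → {Outreach, Audit}. Every pair that conflicts lands in different time slots.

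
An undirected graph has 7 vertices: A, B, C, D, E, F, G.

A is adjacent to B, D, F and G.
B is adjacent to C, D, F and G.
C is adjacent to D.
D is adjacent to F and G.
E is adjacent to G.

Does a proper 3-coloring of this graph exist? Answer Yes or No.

A, B, D, F form a clique, so at least 4 colors are needed.
So 3 colors are not enough.

No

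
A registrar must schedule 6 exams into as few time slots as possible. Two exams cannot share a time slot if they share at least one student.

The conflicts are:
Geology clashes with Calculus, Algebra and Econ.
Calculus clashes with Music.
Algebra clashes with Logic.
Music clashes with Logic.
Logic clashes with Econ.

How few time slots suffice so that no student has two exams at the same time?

The cycle Music-Logic-Algebra-Geology-Calculus-Music has odd length 5, so it cannot be 2-colored; at least 3 time slots are needed.
Using 3 time slots: Geology=1, Calculus=2, Algebra=2, Music=3, Logic=1, Econ=2. Every pair that conflicts lands in different time slots.

3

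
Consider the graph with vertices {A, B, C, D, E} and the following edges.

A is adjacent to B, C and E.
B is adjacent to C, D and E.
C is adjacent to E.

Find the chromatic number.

4

A, B, C, E are mutually adjacent (a clique of size 4), so at least 4 colors are needed.
4 colors suffice: color red → {B}; color blue → {C, D}; color green → {A}; color yellow → {E}. Each edge has distinct colors on its endpoints.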